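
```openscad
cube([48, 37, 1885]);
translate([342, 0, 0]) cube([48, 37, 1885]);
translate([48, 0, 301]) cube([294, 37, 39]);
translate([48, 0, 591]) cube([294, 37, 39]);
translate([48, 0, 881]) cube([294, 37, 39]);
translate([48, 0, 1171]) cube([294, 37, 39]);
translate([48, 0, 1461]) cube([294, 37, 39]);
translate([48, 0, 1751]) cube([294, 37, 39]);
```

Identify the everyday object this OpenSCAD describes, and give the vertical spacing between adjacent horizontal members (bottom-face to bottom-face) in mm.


A ladder. The rung spacing is 290 mm.

Two tall 48×37 posts with 6 short bars between them — a ladder. Adjacent rungs sit at z = 301 and z = 591, so the spacing is 591 − 301 = 290 mm.


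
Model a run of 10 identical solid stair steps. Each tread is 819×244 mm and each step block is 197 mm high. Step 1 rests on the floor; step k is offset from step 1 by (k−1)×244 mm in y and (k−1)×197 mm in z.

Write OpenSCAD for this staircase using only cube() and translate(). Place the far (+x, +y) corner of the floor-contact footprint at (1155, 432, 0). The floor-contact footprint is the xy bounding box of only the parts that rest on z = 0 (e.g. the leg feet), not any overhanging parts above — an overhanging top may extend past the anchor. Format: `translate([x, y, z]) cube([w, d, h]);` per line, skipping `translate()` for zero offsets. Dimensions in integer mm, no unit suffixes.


translate([336, 188, 0]) cube([819, 244, 197]);
translate([336, 432, 197]) cube([819, 244, 197]);
translate([336, 676, 394]) cube([819, 244, 197]);
translate([336, 920, 591]) cube([819, 244, 197]);
translate([336, 1164, 788]) cube([819, 244, 197]);
translate([336, 1408, 985]) cube([819, 244, 197]);
translate([336, 1652, 1182]) cube([819, 244, 197]);
translate([336, 1896, 1379]) cube([819, 244, 197]);
translate([336, 2140, 1576]) cube([819, 244, 197]);
translate([336, 2384, 1773]) cube([819, 244, 197]);


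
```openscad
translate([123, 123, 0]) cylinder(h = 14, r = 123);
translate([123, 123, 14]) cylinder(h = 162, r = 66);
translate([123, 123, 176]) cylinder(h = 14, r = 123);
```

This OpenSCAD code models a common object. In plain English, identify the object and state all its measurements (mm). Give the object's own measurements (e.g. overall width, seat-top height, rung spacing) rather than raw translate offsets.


A spool: two coaxial disc flanges of radius 123 mm and thickness 14 mm, joined by a core cylinder of radius 66 mm and height 162 mm. The lower flange rests on z = 0 and the three cylinders share a vertical axis.


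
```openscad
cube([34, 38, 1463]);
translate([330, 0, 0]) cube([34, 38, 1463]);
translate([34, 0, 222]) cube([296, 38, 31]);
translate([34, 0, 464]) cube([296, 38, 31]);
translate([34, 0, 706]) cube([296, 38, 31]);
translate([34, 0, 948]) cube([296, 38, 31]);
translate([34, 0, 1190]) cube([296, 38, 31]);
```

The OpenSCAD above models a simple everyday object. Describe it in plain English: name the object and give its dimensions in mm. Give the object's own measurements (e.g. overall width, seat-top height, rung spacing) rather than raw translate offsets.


A straight ladder. Two 34×38 mm vertical rails, 1463 mm tall, stand 364 mm apart (outside-to-outside) with their front faces coplanar on the −y side. 5 rungs, each 38 mm deep and 31 mm tall, span between the inner faces of the rails, front faces flush with the rails. The lowest rung's underside is at z = 222 mm and rungs are spaced 242 mm apart (underside to underside).


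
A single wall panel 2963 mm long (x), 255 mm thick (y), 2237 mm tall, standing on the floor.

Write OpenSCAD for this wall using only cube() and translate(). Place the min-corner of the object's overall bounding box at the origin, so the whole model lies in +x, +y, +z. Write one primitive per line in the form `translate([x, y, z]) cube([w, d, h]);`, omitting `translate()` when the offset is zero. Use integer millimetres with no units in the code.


cube([2963, 255, 2237]);


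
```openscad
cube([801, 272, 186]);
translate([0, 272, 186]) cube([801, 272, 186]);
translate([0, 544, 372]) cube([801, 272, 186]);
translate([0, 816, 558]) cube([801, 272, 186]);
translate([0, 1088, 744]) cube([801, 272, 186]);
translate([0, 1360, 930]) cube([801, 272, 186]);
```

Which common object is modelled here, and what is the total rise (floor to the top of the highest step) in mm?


A staircase. The total rise is 1116 mm.

6 identical blocks, each offset up and back from the previous — a staircase. Each step is 186 mm tall and there are 6 of them, so the total rise is 6 × 186 = 1116 mm.


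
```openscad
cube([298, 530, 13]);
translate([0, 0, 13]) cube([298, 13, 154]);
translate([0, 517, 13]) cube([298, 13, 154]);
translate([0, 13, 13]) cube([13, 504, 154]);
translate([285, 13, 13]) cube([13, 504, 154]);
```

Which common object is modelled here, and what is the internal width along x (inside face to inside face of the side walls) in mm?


An open box. The internal width is 272 mm.

A 298×530 base slab with four walls standing on it — an open box. The base is 298 mm wide and the walls are 13 mm thick, so the internal width is 298 − 2 × 13 = 272 mm.


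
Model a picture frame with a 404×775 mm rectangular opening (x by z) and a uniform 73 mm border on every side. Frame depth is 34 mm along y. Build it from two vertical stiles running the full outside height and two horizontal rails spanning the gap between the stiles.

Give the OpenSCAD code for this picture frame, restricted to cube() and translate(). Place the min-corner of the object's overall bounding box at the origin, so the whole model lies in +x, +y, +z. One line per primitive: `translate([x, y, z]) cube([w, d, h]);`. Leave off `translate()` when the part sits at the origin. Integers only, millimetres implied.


cube([73, 34, 921]);
translate([477, 0, 0]) cube([73, 34, 921]);
translate([73, 0, 0]) cube([404, 34, 73]);
translate([73, 0, 848]) cube([404, 34, 73]);


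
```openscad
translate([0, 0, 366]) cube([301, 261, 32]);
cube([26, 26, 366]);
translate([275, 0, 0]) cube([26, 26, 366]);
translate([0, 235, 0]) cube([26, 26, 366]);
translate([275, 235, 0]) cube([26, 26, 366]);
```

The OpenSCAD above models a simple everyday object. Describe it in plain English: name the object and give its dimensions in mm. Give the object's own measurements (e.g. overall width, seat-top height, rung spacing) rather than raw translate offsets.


A simple wooden stool: a rectangular seat 301 mm (x) by 261 mm (y), 32 mm thick, top face at z = 398 mm, on four square legs, each 26×26 mm in cross-section. The legs rest on z = 0, each flush with a corner of the seat.


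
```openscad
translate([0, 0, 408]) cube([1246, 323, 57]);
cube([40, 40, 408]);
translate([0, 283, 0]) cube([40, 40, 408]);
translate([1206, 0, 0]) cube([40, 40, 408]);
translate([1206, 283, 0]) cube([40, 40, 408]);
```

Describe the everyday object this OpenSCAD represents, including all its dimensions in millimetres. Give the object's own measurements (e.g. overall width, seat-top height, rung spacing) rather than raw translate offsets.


A bench: a 1246×323 mm seat slab, 57 mm thick, top at z = 465 mm, on four 40×40 mm square legs flush with the seat corners and standing on z = 0.


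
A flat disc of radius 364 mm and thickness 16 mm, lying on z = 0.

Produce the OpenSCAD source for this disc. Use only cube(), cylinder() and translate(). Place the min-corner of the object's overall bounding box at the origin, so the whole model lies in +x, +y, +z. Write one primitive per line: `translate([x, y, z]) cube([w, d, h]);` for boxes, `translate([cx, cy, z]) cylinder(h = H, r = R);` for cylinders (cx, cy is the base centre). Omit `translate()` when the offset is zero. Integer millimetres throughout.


translate([364, 364, 0]) cylinder(h = 16, r = 364);


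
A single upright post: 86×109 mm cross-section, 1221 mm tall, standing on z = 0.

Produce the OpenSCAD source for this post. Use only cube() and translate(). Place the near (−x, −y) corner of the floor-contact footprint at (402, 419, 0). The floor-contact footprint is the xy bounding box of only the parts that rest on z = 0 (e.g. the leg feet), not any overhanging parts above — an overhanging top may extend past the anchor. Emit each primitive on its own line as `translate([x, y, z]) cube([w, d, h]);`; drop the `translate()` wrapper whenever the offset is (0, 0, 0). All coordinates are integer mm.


translate([402, 419, 0]) cube([86, 109, 1221]);


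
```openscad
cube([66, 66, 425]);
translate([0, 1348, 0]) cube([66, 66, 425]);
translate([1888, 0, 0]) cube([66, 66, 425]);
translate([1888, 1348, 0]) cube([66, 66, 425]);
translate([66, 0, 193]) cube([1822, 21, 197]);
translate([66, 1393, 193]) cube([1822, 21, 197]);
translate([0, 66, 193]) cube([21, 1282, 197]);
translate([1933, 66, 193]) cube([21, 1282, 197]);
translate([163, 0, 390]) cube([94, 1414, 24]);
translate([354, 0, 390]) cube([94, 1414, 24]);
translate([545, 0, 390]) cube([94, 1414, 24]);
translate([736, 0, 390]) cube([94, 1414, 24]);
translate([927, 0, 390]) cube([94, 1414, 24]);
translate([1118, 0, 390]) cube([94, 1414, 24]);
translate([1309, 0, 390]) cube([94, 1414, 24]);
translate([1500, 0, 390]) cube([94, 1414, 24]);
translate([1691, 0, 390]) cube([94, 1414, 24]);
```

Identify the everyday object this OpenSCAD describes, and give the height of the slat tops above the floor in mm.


A bed frame. The slat-top height is 414 mm.

Four posts, four rails, and a row of slats — a bed frame. Slats sit on the rails at z = 193 + 197 = 390; with slat thickness 24, the top is 414 mm.


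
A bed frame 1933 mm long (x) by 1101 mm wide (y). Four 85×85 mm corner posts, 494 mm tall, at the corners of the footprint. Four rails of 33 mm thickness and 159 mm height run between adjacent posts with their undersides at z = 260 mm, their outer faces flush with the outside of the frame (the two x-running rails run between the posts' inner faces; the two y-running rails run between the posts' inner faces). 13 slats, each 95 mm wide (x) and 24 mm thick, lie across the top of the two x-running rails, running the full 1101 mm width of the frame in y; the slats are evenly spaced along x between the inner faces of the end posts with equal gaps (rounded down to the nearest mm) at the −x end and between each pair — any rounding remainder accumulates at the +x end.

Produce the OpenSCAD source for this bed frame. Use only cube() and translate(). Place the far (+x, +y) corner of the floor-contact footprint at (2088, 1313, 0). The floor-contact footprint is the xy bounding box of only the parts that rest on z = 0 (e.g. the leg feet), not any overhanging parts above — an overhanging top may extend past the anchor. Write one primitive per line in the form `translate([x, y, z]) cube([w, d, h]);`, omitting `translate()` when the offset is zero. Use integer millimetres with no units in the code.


translate([155, 212, 0]) cube([85, 85, 494]);
translate([155, 1228, 0]) cube([85, 85, 494]);
translate([2003, 212, 0]) cube([85, 85, 494]);
translate([2003, 1228, 0]) cube([85, 85, 494]);
translate([240, 212, 260]) cube([1763, 33, 159]);
translate([240, 1280, 260]) cube([1763, 33, 159]);
translate([155, 297, 260]) cube([33, 931, 159]);
translate([2055, 297, 260]) cube([33, 931, 159]);
translate([277, 212, 419]) cube([95, 1101, 24]);
translate([409, 212, 419]) cube([95, 1101, 24]);
translate([541, 212, 419]) cube([95, 1101, 24]);
translate([673, 212, 419]) cube([95, 1101, 24]);
translate([805, 212, 419]) cube([95, 1101, 24]);
translate([937, 212, 419]) cube([95, 1101, 24]);
translate([1069, 212, 419]) cube([95, 1101, 24]);
translate([1201, 212, 419]) cube([95, 1101, 24]);
translate([1333, 212, 419]) cube([95, 1101, 24]);
translate([1465, 212, 419]) cube([95, 1101, 24]);
translate([1597, 212, 419]) cube([95, 1101, 24]);
translate([1729, 212, 419]) cube([95, 1101, 24]);
translate([1861, 212, 419]) cube([95, 1101, 24]);


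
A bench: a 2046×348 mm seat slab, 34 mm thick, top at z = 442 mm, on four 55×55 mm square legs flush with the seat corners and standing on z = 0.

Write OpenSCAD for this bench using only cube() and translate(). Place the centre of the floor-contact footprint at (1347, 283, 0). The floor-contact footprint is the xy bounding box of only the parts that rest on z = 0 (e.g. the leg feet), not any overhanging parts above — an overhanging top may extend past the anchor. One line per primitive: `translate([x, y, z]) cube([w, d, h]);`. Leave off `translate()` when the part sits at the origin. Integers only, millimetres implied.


translate([324, 109, 408]) cube([2046, 348, 34]);
translate([324, 109, 0]) cube([55, 55, 408]);
translate([324, 402, 0]) cube([55, 55, 408]);
translate([2315, 109, 0]) cube([55, 55, 408]);
translate([2315, 402, 0]) cube([55, 55, 408]);


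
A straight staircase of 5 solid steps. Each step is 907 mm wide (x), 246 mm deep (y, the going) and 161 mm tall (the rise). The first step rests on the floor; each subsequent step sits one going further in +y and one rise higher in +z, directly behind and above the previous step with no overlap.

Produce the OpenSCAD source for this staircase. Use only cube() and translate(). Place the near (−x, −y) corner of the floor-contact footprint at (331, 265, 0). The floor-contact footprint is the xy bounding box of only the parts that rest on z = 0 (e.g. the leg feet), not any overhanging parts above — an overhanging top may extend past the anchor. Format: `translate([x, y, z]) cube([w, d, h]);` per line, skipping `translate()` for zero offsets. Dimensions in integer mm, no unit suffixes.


translate([331, 265, 0]) cube([907, 246, 161]);
translate([331, 511, 161]) cube([907, 246, 161]);
translate([331, 757, 322]) cube([907, 246, 161]);
translate([331, 1003, 483]) cube([907, 246, 161]);
translate([331, 1249, 644]) cube([907, 246, 161]);


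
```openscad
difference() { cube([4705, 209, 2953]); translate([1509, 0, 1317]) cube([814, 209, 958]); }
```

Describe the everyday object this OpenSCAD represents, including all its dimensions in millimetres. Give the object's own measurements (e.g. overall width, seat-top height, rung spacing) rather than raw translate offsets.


A wall 4705 mm long (x), 209 mm thick (y), 2953 mm tall, with a rectangular window opening cut through it. The opening is 814 mm wide and 958 mm tall; its sill is at z = 1317 mm and its near (−x) edge is 1509 mm from the wall's −x end. The opening passes through the full wall thickness.


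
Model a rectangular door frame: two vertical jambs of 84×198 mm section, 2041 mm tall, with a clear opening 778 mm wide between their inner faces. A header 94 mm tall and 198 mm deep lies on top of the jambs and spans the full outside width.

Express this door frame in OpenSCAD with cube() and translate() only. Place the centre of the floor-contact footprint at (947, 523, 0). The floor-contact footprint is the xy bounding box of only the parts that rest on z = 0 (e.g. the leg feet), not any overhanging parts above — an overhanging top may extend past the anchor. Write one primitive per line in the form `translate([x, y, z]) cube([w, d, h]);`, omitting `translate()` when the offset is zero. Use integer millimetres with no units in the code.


translate([474, 424, 0]) cube([84, 198, 2041]);
translate([1336, 424, 0]) cube([84, 198, 2041]);
translate([474, 424, 2041]) cube([946, 198, 94]);


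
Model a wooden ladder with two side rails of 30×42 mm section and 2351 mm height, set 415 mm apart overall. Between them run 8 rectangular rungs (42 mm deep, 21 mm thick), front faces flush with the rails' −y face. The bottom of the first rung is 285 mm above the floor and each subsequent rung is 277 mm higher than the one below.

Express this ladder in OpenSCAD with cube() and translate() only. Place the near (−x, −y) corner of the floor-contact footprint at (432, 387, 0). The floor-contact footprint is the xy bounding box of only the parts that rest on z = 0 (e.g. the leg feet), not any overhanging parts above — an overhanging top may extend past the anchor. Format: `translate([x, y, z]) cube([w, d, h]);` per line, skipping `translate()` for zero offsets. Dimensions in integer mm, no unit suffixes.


translate([432, 387, 0]) cube([30, 42, 2351]);
translate([817, 387, 0]) cube([30, 42, 2351]);
translate([462, 387, 285]) cube([355, 42, 21]);
translate([462, 387, 562]) cube([355, 42, 21]);
translate([462, 387, 839]) cube([355, 42, 21]);
translate([462, 387, 1116]) cube([355, 42, 21]);
translate([462, 387, 1393]) cube([355, 42, 21]);
translate([462, 387, 1670]) cube([355, 42, 21]);
translate([462, 387, 1947]) cube([355, 42, 21]);
translate([462, 387, 2224]) cube([355, 42, 21]);


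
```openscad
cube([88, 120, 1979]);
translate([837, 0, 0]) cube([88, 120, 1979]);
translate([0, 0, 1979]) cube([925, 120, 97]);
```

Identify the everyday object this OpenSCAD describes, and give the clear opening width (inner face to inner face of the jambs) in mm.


A door frame. The clear opening width is 749 mm.

Two 1979 mm tall posts with a header on top — a door frame. The left jamb is 88 mm wide at x = 0; the right jamb starts at x = 837. The clear opening is 837 − 88 = 749 mm.


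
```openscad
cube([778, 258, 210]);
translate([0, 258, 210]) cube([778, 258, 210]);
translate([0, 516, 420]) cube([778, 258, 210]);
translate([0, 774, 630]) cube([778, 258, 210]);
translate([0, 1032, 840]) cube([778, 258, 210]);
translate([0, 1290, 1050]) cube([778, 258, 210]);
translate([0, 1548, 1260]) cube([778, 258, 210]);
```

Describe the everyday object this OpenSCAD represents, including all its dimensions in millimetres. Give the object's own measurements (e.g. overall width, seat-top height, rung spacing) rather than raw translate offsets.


A straight staircase of 7 solid steps. Each step is 778 mm wide (x), 258 mm deep (y, the going) and 210 mm tall (the rise). The first step rests on the floor; each subsequent step sits one going further in +y and one rise higher in +z, directly behind and above the previous step with no overlap.


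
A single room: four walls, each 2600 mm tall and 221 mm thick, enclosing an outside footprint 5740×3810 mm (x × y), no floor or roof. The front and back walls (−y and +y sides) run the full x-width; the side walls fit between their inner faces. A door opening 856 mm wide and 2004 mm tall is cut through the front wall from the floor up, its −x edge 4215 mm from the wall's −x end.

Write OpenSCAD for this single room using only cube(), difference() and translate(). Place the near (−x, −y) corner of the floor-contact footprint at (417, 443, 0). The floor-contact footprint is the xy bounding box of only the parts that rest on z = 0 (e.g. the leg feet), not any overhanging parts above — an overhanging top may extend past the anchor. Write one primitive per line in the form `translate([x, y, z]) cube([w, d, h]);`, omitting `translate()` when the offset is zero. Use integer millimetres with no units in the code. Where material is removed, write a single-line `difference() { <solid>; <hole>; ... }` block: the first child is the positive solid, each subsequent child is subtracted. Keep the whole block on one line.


difference() { translate([417, 443, 0]) cube([5740, 221, 2600]); translate([4632, 443, 0]) cube([856, 221, 2004]); }
translate([417, 4032, 0]) cube([5740, 221, 2600]);
translate([417, 664, 0]) cube([221, 3368, 2600]);
translate([5936, 664, 0]) cube([221, 3368, 2600]);


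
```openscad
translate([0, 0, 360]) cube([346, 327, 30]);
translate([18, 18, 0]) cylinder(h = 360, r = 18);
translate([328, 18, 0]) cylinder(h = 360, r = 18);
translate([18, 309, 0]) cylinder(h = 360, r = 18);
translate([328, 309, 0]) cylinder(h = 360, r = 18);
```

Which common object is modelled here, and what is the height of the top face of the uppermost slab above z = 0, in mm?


A stool. The seat height is 390 mm.

A 346×327×30 slab at z = 360 on four corner cylinders — a stool. The seat top is 360 + 30 = 390 mm.


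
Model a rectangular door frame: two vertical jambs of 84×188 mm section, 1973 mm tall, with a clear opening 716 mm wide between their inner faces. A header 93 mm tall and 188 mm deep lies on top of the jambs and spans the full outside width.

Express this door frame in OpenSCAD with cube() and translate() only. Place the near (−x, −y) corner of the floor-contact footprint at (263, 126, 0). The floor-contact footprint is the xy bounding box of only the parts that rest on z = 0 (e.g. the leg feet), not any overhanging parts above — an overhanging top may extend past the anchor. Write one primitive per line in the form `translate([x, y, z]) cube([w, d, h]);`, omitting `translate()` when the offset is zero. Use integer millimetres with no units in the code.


translate([263, 126, 0]) cube([84, 188, 1973]);
translate([1063, 126, 0]) cube([84, 188, 1973]);
translate([263, 126, 1973]) cube([884, 188, 93]);


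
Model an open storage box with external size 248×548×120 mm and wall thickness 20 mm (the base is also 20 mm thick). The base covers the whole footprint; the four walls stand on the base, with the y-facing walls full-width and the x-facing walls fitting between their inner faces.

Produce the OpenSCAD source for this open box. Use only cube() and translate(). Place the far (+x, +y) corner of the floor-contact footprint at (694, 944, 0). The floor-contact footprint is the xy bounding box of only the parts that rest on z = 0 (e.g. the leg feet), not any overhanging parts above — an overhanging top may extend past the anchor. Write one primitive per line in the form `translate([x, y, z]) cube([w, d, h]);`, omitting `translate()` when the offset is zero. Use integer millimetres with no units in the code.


translate([446, 396, 0]) cube([248, 548, 20]);
translate([446, 396, 20]) cube([248, 20, 100]);
translate([446, 924, 20]) cube([248, 20, 100]);
translate([446, 416, 20]) cube([20, 508, 100]);
translate([674, 416, 20]) cube([20, 508, 100]);


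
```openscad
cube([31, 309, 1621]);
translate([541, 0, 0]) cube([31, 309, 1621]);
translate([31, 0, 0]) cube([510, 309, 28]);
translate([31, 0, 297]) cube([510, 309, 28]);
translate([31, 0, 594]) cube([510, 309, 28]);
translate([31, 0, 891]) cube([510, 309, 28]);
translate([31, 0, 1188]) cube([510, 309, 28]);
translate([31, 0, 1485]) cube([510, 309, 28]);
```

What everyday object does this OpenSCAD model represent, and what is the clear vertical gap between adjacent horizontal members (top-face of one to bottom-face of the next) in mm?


A bookshelf. The clear shelf gap is 269 mm.

Two tall side panels with 6 horizontal boards between them — a bookshelf. The first two shelf undersides are at z = 0 and z = 297; with shelf thickness 28, the clear gap is 297 − 0 − 28 = 269 mm.


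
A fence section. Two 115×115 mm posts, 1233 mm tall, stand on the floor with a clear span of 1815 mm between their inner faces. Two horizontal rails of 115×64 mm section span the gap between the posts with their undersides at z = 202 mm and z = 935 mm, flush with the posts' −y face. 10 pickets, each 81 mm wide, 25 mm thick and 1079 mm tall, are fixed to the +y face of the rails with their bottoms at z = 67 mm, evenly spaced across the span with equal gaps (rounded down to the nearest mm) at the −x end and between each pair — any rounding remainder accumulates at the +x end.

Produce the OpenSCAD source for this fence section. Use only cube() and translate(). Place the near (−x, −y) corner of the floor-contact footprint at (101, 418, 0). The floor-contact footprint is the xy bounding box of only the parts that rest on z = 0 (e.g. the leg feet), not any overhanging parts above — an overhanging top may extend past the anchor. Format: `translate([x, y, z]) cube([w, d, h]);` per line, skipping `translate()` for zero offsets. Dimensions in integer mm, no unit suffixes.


translate([101, 418, 0]) cube([115, 115, 1233]);
translate([2031, 418, 0]) cube([115, 115, 1233]);
translate([216, 418, 202]) cube([1815, 115, 64]);
translate([216, 418, 935]) cube([1815, 115, 64]);
translate([307, 533, 67]) cube([81, 25, 1079]);
translate([479, 533, 67]) cube([81, 25, 1079]);
translate([651, 533, 67]) cube([81, 25, 1079]);
translate([823, 533, 67]) cube([81, 25, 1079]);
translate([995, 533, 67]) cube([81, 25, 1079]);
translate([1167, 533, 67]) cube([81, 25, 1079]);
translate([1339, 533, 67]) cube([81, 25, 1079]);
translate([1511, 533, 67]) cube([81, 25, 1079]);
translate([1683, 533, 67]) cube([81, 25, 1079]);
translate([1855, 533, 67]) cube([81, 25, 1079]);


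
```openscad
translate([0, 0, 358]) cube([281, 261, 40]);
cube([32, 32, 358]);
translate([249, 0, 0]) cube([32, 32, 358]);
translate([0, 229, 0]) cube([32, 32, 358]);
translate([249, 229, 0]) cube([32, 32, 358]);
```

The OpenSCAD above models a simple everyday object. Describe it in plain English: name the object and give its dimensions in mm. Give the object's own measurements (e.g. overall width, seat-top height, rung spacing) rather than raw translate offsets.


A simple wooden stool: a rectangular seat 281 mm (x) by 261 mm (y), 40 mm thick, top face at z = 398 mm, on four square legs, each 32×32 mm in cross-section. The legs rest on z = 0, each flush with a corner of the seat.


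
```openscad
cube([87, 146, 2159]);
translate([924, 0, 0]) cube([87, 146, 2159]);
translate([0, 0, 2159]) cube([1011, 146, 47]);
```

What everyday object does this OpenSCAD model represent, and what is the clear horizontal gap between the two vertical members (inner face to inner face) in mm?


A door frame. The clear opening width is 837 mm.

Two 2159 mm tall posts with a header on top — a door frame. The left jamb is 87 mm wide at x = 0; the right jamb starts at x = 924. The clear opening is 924 − 87 = 837 mm.


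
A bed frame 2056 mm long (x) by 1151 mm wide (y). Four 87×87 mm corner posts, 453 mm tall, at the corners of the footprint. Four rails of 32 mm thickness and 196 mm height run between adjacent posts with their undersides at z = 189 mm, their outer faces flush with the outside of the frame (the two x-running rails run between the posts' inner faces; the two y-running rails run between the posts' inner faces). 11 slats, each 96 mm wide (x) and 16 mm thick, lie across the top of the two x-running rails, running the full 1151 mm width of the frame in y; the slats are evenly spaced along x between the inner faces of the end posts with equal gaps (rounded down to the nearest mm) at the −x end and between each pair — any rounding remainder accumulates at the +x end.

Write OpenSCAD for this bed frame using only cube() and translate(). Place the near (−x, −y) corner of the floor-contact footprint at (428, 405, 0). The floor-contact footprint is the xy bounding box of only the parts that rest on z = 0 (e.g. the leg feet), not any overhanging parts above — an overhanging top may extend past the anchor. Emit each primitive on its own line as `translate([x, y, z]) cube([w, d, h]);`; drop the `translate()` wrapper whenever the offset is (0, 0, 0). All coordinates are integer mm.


translate([428, 405, 0]) cube([87, 87, 453]);
translate([428, 1469, 0]) cube([87, 87, 453]);
translate([2397, 405, 0]) cube([87, 87, 453]);
translate([2397, 1469, 0]) cube([87, 87, 453]);
translate([515, 405, 189]) cube([1882, 32, 196]);
translate([515, 1524, 189]) cube([1882, 32, 196]);
translate([428, 492, 189]) cube([32, 977, 196]);
translate([2452, 492, 189]) cube([32, 977, 196]);
translate([583, 405, 385]) cube([96, 1151, 16]);
translate([747, 405, 385]) cube([96, 1151, 16]);
translate([911, 405, 385]) cube([96, 1151, 16]);
translate([1075, 405, 385]) cube([96, 1151, 16]);
translate([1239, 405, 385]) cube([96, 1151, 16]);
translate([1403, 405, 385]) cube([96, 1151, 16]);
translate([1567, 405, 385]) cube([96, 1151, 16]);
translate([1731, 405, 385]) cube([96, 1151, 16]);
translate([1895, 405, 385]) cube([96, 1151, 16]);
translate([2059, 405, 385]) cube([96, 1151, 16]);
translate([2223, 405, 385]) cube([96, 1151, 16]);


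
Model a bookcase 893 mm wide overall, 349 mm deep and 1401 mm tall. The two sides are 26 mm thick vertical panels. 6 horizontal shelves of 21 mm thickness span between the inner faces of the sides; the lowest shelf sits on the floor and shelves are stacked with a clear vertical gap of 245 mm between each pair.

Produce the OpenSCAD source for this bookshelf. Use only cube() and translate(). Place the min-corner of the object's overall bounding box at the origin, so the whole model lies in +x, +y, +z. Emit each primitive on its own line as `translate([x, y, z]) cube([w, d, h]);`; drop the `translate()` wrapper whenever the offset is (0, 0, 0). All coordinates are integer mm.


cube([26, 349, 1401]);
translate([867, 0, 0]) cube([26, 349, 1401]);
translate([26, 0, 0]) cube([841, 349, 21]);
translate([26, 0, 266]) cube([841, 349, 21]);
translate([26, 0, 532]) cube([841, 349, 21]);
translate([26, 0, 798]) cube([841, 349, 21]);
translate([26, 0, 1064]) cube([841, 349, 21]);
translate([26, 0, 1330]) cube([841, 349, 21]);


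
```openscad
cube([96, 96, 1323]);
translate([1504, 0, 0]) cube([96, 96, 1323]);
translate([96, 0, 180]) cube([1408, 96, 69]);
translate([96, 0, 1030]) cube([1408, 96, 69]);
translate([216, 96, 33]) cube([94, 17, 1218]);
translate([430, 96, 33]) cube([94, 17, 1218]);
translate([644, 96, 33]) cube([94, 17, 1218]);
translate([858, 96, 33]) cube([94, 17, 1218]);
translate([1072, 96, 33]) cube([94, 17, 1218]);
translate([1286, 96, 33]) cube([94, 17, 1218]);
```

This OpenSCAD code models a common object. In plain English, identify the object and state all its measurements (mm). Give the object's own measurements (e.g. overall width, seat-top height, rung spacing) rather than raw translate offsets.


A fence section. Two 96×96 mm posts, 1323 mm tall, stand on the floor with a clear span of 1408 mm between their inner faces. Two horizontal rails of 96×69 mm section span the gap between the posts with their undersides at z = 180 mm and z = 1030 mm, flush with the posts' −y face. 6 pickets, each 94 mm wide, 17 mm thick and 1218 mm tall, are fixed to the +y face of the rails with their bottoms at z = 33 mm, spaced across the span with a 120 mm gap after the −x post and between neighbouring pickets, with 124 mm left before the +x post.


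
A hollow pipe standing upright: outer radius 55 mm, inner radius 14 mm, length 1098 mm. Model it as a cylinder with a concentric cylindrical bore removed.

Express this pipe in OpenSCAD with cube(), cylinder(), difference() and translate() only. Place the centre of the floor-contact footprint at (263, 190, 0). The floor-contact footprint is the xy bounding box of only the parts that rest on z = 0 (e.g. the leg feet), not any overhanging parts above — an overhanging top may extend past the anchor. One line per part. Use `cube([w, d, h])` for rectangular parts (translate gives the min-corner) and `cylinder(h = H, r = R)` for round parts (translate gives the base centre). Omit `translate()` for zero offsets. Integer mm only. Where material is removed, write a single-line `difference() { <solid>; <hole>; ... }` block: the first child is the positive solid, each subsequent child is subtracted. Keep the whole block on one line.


difference() { translate([263, 190, 0]) cylinder(h = 1098, r = 55); translate([263, 190, 0]) cylinder(h = 1098, r = 14); }


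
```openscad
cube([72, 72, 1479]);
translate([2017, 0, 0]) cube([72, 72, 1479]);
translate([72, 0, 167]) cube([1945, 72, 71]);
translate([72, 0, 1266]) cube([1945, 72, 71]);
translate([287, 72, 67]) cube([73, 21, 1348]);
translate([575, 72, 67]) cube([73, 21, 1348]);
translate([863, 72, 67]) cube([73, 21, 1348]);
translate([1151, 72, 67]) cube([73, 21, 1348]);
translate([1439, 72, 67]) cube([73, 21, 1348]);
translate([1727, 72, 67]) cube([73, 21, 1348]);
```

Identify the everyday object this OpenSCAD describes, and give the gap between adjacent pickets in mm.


A fence section. The picket gap is 215 mm.

Two posts, two rails, 6 pickets — a fence section. Span 1945 mm holds 6 pickets of 73 mm with 7 equal gaps: ⌊(1945 − 6·73) / 7⌋ = 215 mm.


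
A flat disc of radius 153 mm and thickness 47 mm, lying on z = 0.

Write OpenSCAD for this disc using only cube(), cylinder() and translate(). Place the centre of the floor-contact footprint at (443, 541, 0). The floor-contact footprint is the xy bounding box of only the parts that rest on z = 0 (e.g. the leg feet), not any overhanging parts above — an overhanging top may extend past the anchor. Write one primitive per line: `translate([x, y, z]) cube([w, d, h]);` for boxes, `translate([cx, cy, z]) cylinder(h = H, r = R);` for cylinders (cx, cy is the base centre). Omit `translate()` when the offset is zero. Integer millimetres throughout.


translate([443, 541, 0]) cylinder(h = 47, r = 153);


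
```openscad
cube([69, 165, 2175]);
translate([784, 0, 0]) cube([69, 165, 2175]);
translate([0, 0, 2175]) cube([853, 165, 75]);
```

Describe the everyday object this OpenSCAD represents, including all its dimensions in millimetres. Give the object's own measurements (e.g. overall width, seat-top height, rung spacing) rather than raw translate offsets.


A door frame. The clear opening is 715 mm wide and 2175 mm high. Two 69 mm wide jambs, 165 mm deep, stand either side of the opening from the floor to the top of the opening. A 75 mm thick head sits across the top of both jambs, spanning the full outside width of the frame.


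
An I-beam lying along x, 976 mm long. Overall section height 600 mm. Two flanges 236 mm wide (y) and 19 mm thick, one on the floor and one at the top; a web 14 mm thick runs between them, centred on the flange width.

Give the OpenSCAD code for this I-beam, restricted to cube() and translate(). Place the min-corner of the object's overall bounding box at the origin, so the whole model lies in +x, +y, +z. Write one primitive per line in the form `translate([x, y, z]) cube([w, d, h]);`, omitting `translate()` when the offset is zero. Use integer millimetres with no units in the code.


cube([976, 236, 19]);
translate([0, 111, 19]) cube([976, 14, 562]);
translate([0, 0, 581]) cube([976, 236, 19]);


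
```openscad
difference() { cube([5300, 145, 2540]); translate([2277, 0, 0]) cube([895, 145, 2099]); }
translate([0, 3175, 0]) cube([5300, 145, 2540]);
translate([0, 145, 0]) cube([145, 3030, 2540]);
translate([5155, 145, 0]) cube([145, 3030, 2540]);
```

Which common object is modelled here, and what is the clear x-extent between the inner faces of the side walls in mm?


A single room. The interior width is 5010 mm.

Four walls enclosing a rectangle with a door in the front wall — a room. Outside width 5300 minus two 145 mm walls gives 5010 mm.


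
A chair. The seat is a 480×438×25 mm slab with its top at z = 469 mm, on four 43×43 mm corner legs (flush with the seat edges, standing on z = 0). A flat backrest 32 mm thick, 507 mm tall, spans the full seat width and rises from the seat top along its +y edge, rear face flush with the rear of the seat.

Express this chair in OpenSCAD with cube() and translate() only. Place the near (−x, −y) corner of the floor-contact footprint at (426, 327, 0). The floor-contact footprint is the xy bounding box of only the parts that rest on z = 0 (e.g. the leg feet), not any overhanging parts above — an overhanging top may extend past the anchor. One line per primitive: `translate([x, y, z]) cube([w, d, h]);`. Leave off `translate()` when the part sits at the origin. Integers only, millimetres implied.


// leg_h = 469 - 25 = 444
translate([426, 327, 444]) cube([480, 438, 25]);
translate([426, 327, 0]) cube([43, 43, 444]);
translate([863, 327, 0]) cube([43, 43, 444]);
translate([426, 722, 0]) cube([43, 43, 444]);
translate([863, 722, 0]) cube([43, 43, 444]);
translate([426, 733, 469]) cube([480, 32, 507]);


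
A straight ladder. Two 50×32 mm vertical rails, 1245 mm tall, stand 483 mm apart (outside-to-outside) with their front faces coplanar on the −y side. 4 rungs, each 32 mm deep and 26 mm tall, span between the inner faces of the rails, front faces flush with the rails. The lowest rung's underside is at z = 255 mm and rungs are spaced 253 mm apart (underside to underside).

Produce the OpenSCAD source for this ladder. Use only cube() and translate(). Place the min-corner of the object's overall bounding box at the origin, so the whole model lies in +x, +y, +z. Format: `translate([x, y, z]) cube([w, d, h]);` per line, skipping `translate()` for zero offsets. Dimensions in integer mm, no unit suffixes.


cube([50, 32, 1245]);
translate([433, 0, 0]) cube([50, 32, 1245]);
translate([50, 0, 255]) cube([383, 32, 26]);
translate([50, 0, 508]) cube([383, 32, 26]);
translate([50, 0, 761]) cube([383, 32, 26]);
translate([50, 0, 1014]) cube([383, 32, 26]);


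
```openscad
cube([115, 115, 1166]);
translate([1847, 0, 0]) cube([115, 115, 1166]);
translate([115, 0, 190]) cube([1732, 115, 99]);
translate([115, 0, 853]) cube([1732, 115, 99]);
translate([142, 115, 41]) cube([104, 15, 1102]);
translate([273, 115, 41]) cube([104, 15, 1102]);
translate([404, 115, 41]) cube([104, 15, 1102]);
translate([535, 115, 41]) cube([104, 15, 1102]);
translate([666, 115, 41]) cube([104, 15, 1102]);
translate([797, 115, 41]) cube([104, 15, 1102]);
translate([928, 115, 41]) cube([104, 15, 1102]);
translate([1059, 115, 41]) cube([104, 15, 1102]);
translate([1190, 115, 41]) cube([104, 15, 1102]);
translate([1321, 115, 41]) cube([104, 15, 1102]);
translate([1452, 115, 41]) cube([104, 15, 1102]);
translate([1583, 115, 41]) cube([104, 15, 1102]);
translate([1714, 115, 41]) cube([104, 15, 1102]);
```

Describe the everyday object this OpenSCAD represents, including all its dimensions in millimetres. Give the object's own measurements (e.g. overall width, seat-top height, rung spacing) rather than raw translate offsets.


A fence section. Two 115×115 mm posts, 1166 mm tall, stand on the floor with a clear span of 1732 mm between their inner faces. Two horizontal rails of 115×99 mm section span the gap between the posts with their undersides at z = 190 mm and z = 853 mm, flush with the posts' −y face. 13 pickets, each 104 mm wide, 15 mm thick and 1102 mm tall, are fixed to the +y face of the rails with their bottoms at z = 41 mm, spaced across the span with a 27 mm gap after the −x post and between neighbouring pickets, with 29 mm left before the +x post.


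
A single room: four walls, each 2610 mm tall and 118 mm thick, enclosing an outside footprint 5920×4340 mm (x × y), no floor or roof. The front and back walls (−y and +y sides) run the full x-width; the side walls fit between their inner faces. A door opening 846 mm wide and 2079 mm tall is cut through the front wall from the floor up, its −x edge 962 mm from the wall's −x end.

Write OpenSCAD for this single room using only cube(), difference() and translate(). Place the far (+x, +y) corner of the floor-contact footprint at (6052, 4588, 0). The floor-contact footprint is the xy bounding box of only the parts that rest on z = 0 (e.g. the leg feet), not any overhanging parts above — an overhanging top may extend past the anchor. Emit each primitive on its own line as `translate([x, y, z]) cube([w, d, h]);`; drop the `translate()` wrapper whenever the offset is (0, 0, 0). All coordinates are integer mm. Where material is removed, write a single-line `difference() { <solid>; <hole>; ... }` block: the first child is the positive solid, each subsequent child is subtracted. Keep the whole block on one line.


difference() { translate([132, 248, 0]) cube([5920, 118, 2610]); translate([1094, 248, 0]) cube([846, 118, 2079]); }
translate([132, 4470, 0]) cube([5920, 118, 2610]);
translate([132, 366, 0]) cube([118, 4104, 2610]);
translate([5934, 366, 0]) cube([118, 4104, 2610]);


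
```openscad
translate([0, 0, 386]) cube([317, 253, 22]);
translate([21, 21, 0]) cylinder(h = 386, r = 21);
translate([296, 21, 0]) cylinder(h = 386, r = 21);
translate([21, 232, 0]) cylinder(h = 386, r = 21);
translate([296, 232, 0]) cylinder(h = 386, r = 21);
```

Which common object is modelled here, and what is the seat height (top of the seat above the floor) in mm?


A stool. The seat height is 408 mm.

A 317×253×22 slab at z = 386 on four corner cylinders — a stool. The seat top is 386 + 22 = 408 mm.
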